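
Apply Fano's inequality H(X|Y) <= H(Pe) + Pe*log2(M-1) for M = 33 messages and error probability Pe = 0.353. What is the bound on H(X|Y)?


H(Pe) = -Pe*log2(Pe) - (1-Pe)*log2(1-Pe) = -0.353*log2(0.353) - 0.647*log2(0.647) = 0.530298 + 0.406421 = 0.9367. Pe*log2(M-1) = 0.353*log2(32) = 1.765000. Bound = H(Pe) + Pe*log2(M-1) = 0.530298 + 0.406421 + 1.765000 = 2.7017

2.7017 bits


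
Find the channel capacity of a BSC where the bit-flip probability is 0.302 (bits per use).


H(p) = -p*log2(p) - (1-p)*log2(1-p) = -0.302*log2(0.302) - 0.698*log2(0.698) = 0.521669 + 0.362053 = 0.8837. C = 1 - H(p) = 1 - 0.8837 = 0.1163

0.1163 bits


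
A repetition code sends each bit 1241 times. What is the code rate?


Rate = k/n = 1/1241

1/1241


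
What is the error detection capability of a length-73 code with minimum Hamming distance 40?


Detection capability = d_min - 1 = 40 - 1 = 39

39 errors


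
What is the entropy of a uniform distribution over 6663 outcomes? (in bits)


H = log2(n) = log2(6663) = 12.702

12.702 bits


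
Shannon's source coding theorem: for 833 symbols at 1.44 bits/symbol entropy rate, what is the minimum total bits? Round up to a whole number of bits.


Minimum bits >= n * H = 833 * 1.44 = 1199.52, rounded up to a whole number of bits = 1200

1200 bits


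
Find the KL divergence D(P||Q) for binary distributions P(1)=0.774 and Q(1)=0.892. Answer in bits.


KL = p*log2(p/q) + (1-p)*log2((1-p)/(1-q)) = 0.774*log2(0.774/0.892) + 0.226*log2(0.226/0.108) = 0.0823

0.0823 bits


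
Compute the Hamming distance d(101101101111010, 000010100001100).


Count differing positions: ^ . ^ ^ ^ ^ . . ^ ^ ^ . ^ ^ . = 10 differences

10


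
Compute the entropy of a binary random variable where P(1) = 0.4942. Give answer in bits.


H = -p*log2(p) - (1-p)*log2(1-p). -0.4942*log2(0.4942) = 0.502519; -0.5058*log2(0.5058) = 0.497384. H = 0.502519 + 0.497384 = 0.9999

0.9999 bits


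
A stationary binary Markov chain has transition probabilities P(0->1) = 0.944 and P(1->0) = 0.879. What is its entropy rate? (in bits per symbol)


Stationary distribution: pi_0 = p10/(p01+p10) = 0.4822, pi_1 = 0.5178. Entropy rate H' = pi_0*H(p01) + pi_1*H(p10) = 0.4822*0.3114 + 0.5178*0.5322 = 0.4257

0.4257 bits/symbol


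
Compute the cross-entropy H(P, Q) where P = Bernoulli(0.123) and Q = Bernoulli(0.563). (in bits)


H(P,Q) = -p*log2(q) - (1-p)*log2(1-q). -0.123*log2(0.563) = 0.101942; -0.877*log2(0.437) = 1.047397. H(P,Q) = 0.101942 + 1.047397 = 1.1493

1.1493 bits


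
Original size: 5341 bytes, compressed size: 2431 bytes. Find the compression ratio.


Ratio = original / compressed = 5341 / 2431 = 2.197

2.197


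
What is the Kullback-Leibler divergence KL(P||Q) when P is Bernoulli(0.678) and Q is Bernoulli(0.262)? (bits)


KL = p*log2(p/q) + (1-p)*log2((1-p)/(1-q)) = 0.678*log2(0.678/0.262) + 0.322*log2(0.322/0.738) = 0.5447

0.5447 bits


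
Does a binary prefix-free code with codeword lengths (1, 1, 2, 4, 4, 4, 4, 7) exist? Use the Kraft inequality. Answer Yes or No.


Kraft sum = sum(2^(-l_i)) = 1.5078, need <= 1. Result: violated (a binary prefix-free code with these lengths cannot exist)

No


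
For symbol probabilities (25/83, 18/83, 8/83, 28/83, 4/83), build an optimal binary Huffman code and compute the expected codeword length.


Huffman construction (repeatedly merge the two least-probable nodes; each merge adds 1 bit to every symbol beneath it): 4/83 + 8/83 = 12/83; 12/83 + 18/83 = 30/83; 25/83 + 28/83 = 53/83; 30/83 + 53/83 = 1. Resulting codeword lengths (in the order the probabilities were given): (2, 2, 3, 2, 3). L_avg = sum(p_i * l_i) = 25/83*2 + 18/83*2 + 8/83*3 + 28/83*2 + 4/83*3 = 178/83 = 2.1446

2.1446 bits


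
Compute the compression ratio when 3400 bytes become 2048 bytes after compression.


Ratio = original / compressed = 3400 / 2048 = 1.6602

1.6602


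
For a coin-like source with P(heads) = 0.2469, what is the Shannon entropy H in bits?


H = -p*log2(p) - (1-p)*log2(1-p). -0.2469*log2(0.2469) = 0.498245; -0.7531*log2(0.7531) = 0.308083. H = 0.498245 + 0.308083 = 0.8063

0.8063 bits


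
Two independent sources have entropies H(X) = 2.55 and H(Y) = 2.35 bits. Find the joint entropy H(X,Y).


For independent variables, H(X,Y) = H(X) + H(Y) = 2.55 + 2.35 = 4.9

4.9 bits


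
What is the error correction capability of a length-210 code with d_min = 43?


Correction capability = floor((d-1)/2) = floor((43-1)/2) = 21

21 errors


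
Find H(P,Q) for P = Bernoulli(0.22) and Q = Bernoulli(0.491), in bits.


H(P,Q) = -p*log2(q) - (1-p)*log2(1-q). -0.22*log2(0.491) = 0.225765; -0.78*log2(0.509) = 0.759925. H(P,Q) = 0.225765 + 0.759925 = 0.9857

0.9857 bits


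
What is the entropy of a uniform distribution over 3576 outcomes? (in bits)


H = log2(n) = log2(3576) = 11.8041

11.8041 bits


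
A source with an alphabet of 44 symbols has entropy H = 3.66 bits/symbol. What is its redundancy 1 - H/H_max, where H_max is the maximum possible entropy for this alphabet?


H_max = log2(K) = log2(44) = 5.4594 bits/symbol. Redundancy = 1 - H/H_max = 1 - 3.66/5.4594 = 1 - 0.6704 = 0.3296

0.3296


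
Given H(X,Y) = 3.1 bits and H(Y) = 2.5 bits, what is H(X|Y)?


H(X|Y) = H(X,Y) - H(Y) = 3.1 - 2.5 = 0.6

0.6 bits


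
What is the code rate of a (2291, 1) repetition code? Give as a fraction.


Rate = k/n = 1/2291

1/2291


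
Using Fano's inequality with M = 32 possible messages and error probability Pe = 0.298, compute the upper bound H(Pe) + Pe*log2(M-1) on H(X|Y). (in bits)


H(Pe) = -Pe*log2(Pe) - (1-Pe)*log2(1-Pe) = -0.298*log2(0.298) - 0.702*log2(0.702) = 0.520491 + 0.358341 = 0.8788. Pe*log2(M-1) = 0.298*log2(31) = 1.476351. Bound = H(Pe) + Pe*log2(M-1) = 0.520491 + 0.358341 + 1.476351 = 2.3552

2.3552 bits


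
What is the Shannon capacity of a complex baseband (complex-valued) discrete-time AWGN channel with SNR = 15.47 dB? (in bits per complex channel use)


SNR_linear = 10^(15.47/10) = 35.2371; C = log2(1 + SNR_linear) = log2(1 + 35.2371) = 5.1794

5.1794 bits/channel use


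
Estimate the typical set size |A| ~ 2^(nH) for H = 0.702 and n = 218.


log2|A_typical| = nH = 218 * 0.702 = 153.036, so |A_typical| ~ 2^153.036 = 1.171e+46

1.171e+46


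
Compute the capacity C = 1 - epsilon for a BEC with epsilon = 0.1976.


C = 1 - epsilon = 1 - 0.1976 = 0.8024

0.8024 bits


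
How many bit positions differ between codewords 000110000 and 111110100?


Count differing positions: ^ ^ ^ . . . ^ . . = 4 differences

4


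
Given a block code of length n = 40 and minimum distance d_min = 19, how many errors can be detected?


Detection capability = d_min - 1 = 19 - 1 = 18

18 errors


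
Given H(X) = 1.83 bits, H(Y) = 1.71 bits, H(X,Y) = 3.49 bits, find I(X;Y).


I(X;Y) = H(X) + H(Y) - H(X,Y) = 1.83 + 1.71 - 3.49 = 0.05

0.05 bits


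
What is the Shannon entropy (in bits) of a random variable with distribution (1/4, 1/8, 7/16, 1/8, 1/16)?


H = -sum(p_i * log2(p_i)). Terms: -(1/4)*log2(1/4) = 0.500000; -(1/8)*log2(1/8) = 0.375000; -(7/16)*log2(7/16) = 0.521782; -(1/8)*log2(1/8) = 0.375000; -(1/16)*log2(1/16) = 0.250000. H = 0.500000 + 0.375000 + 0.521782 + 0.375000 + 0.250000 = 2.0218

2.0218 bits


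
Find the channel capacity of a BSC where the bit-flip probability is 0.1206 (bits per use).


H(p) = -p*log2(p) - (1-p)*log2(1-p) = -0.1206*log2(0.1206) - 0.8794*log2(0.8794) = 0.368035 + 0.163048 = 0.5311. C = 1 - H(p) = 1 - 0.5311 = 0.4689

0.4689 bits


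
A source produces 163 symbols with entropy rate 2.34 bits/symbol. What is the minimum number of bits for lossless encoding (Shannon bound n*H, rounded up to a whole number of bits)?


Minimum bits >= n * H = 163 * 2.34 = 381.42, rounded up to a whole number of bits = 382

382 bits


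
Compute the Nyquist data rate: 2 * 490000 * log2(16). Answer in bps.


Rate = 2 * B * log2(M) = 2 * 490000 * 4.0 = 3920000.0

3920000.0 bps


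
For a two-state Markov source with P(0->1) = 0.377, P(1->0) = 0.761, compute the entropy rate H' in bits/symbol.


Stationary distribution: pi_0 = p10/(p01+p10) = 0.6687, pi_1 = 0.3313. Entropy rate H' = pi_0*H(p01) + pi_1*H(p10) = 0.6687*0.9559 + 0.3313*0.7934 = 0.9021

0.9021 bits/symbol


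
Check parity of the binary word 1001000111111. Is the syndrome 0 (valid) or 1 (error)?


Syndrome = XOR of all bits = 1 XOR 0 XOR 0 XOR 1 XOR 0 XOR 0 XOR 0 XOR 1 XOR 1 XOR 1 XOR 1 XOR 1 XOR 1 = 0

0


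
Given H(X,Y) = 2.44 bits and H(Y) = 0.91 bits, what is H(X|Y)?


H(X|Y) = H(X,Y) - H(Y) = 2.44 - 0.91 = 1.53

1.53 bits


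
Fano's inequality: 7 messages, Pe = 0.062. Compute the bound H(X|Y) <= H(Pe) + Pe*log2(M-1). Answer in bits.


H(Pe) = -Pe*log2(Pe) - (1-Pe)*log2(1-Pe) = -0.062*log2(0.062) - 0.938*log2(0.938) = 0.248718 + 0.086615 = 0.3353. Pe*log2(M-1) = 0.062*log2(6) = 0.160268. Bound = H(Pe) + Pe*log2(M-1) = 0.248718 + 0.086615 + 0.160268 = 0.4956

0.4956 bits


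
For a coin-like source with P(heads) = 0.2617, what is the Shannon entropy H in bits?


H = -p*log2(p) - (1-p)*log2(1-p). -0.2617*log2(0.2617) = 0.506132; -0.7383*log2(0.7383) = 0.323169. H = 0.506132 + 0.323169 = 0.8293

0.8293 bits


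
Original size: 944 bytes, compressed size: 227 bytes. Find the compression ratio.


Ratio = original / compressed = 944 / 227 = 4.1586

4.1586


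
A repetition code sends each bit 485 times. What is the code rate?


Rate = k/n = 1/485

1/485


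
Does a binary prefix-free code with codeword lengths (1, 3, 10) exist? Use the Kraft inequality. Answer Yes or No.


Kraft sum = sum(2^(-l_i)) = 0.626, need <= 1. Result: satisfied (a binary prefix-free code with these lengths exists)

Yes


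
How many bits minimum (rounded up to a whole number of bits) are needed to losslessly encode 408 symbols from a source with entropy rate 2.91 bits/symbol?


Minimum bits >= n * H = 408 * 2.91 = 1187.28, rounded up to a whole number of bits = 1188

1188 bits


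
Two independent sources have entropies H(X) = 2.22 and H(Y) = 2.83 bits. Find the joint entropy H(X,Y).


For independent variables, H(X,Y) = H(X) + H(Y) = 2.22 + 2.83 = 5.05

5.05 bits


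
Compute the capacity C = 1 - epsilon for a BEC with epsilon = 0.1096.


C = 1 - epsilon = 1 - 0.1096 = 0.8904

0.8904 bits


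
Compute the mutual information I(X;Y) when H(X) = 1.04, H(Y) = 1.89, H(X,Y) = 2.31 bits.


I(X;Y) = H(X) + H(Y) - H(X,Y) = 1.04 + 1.89 - 2.31 = 0.62

0.62 bits


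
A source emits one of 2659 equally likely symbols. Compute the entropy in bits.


H = log2(n) = log2(2659) = 11.3767

11.3767 bits


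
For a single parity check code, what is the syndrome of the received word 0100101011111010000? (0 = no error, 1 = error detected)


Syndrome = XOR of all bits = 0 XOR 1 XOR 0 XOR 0 XOR 1 XOR 0 XOR 1 XOR 0 XOR 1 XOR 1 XOR 1 XOR 1 XOR 1 XOR 0 XOR 1 XOR 0 XOR 0 XOR 0 XOR 0 = 1

1


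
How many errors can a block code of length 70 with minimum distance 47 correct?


Correction capability = floor((d-1)/2) = floor((47-1)/2) = 23

23 errors


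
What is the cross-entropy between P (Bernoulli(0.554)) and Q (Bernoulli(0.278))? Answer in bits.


H(P,Q) = -p*log2(q) - (1-p)*log2(1-q). -0.554*log2(0.278) = 1.023151; -0.446*log2(0.722) = 0.209588. H(P,Q) = 1.023151 + 0.209588 = 1.2327

1.2327 bits


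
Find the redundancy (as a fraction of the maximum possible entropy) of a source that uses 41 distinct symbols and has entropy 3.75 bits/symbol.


H_max = log2(K) = log2(41) = 5.3576 bits/symbol. Redundancy = 1 - H/H_max = 1 - 3.75/5.3576 = 1 - 0.6999 = 0.3001

0.3001


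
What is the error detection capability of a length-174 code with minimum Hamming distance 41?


Detection capability = d_min - 1 = 41 - 1 = 40

40 errors


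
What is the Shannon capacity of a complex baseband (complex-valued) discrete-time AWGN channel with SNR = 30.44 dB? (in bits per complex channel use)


SNR_linear = 10^(30.44/10) = 1106.6238; C = log2(1 + SNR_linear) = log2(1 + 1106.6238) = 10.1133

10.1133 bits/channel use


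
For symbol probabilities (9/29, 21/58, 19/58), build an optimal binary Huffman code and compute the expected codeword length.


Huffman construction (repeatedly merge the two least-probable nodes; each merge adds 1 bit to every symbol beneath it): 9/29 + 19/58 = 37/58; 21/58 + 37/58 = 1. Resulting codeword lengths (in the order the probabilities were given): (2, 1, 2). L_avg = sum(p_i * l_i) = 9/29*2 + 21/58*1 + 19/58*2 = 95/58 = 1.6379

1.6379 bits


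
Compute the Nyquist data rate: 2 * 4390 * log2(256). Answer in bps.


Rate = 2 * B * log2(M) = 2 * 4390 * 8.0 = 70240.0

70240.0 bps


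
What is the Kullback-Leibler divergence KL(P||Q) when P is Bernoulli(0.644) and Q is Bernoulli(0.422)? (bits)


KL = p*log2(p/q) + (1-p)*log2((1-p)/(1-q)) = 0.644*log2(0.644/0.422) + 0.356*log2(0.356/0.578) = 0.1438

0.1438 bits


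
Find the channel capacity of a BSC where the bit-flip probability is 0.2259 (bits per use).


H(p) = -p*log2(p) - (1-p)*log2(1-p) = -0.2259*log2(0.2259) - 0.7741*log2(0.7741) = 0.484836 + 0.285959 = 0.7708. C = 1 - H(p) = 1 - 0.7708 = 0.2292

0.2292 bits


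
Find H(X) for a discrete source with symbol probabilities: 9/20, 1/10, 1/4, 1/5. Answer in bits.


H = -sum(p_i * log2(p_i)). Terms: -(9/20)*log2(9/20) = 0.518401; -(1/10)*log2(1/10) = 0.332193; -(1/4)*log2(1/4) = 0.500000; -(1/5)*log2(1/5) = 0.464386. H = 0.518401 + 0.332193 + 0.500000 + 0.464386 = 1.815

1.815 bits


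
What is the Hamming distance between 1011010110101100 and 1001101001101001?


Count differing positions: . . ^ . ^ ^ ^ ^ ^ ^ . . . ^ . ^ = 9 differences

9


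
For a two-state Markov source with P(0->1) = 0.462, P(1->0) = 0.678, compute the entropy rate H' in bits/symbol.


Stationary distribution: pi_0 = p10/(p01+p10) = 0.5947, pi_1 = 0.4053. Entropy rate H' = pi_0*H(p01) + pi_1*H(p10) = 0.5947*0.9958 + 0.4053*0.9065 = 0.9596

0.9596 bits/symbol


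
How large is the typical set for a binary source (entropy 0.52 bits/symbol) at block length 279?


log2|A_typical| = nH = 279 * 0.52 = 145.08, so |A_typical| ~ 2^145.08 = 4.714e+43

4.714e+43


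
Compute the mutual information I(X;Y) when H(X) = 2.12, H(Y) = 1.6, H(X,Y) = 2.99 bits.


I(X;Y) = H(X) + H(Y) - H(X,Y) = 2.12 + 1.6 - 2.99 = 0.73

0.73 bits


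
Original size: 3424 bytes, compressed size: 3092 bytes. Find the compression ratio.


Ratio = original / compressed = 3424 / 3092 = 1.1074

1.1074


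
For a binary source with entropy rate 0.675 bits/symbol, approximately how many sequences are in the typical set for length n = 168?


log2|A_typical| = nH = 168 * 0.675 = 113.4, so |A_typical| ~ 2^113.4 = 1.370e+34

1.370e+34


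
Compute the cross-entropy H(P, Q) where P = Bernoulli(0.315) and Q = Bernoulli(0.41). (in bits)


H(P,Q) = -p*log2(q) - (1-p)*log2(1-q). -0.315*log2(0.41) = 0.405186; -0.685*log2(0.59) = 0.521431. H(P,Q) = 0.405186 + 0.521431 = 0.9266

0.9266 bits


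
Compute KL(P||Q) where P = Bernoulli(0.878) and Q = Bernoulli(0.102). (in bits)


KL = p*log2(p/q) + (1-p)*log2((1-p)/(1-q)) = 0.878*log2(0.878/0.102) + 0.122*log2(0.122/0.898) = 2.3754

2.3754 bits


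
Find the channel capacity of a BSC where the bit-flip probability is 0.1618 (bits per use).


H(p) = -p*log2(p) - (1-p)*log2(1-p) = -0.1618*log2(0.1618) - 0.8382*log2(0.8382) = 0.425165 + 0.213434 = 0.6386. C = 1 - H(p) = 1 - 0.6386 = 0.3614

0.3614 bits


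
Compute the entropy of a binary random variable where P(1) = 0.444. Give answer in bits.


H = -p*log2(p) - (1-p)*log2(1-p). -0.444*log2(0.444) = 0.520088; -0.556*log2(0.556) = 0.470845. H = 0.520088 + 0.470845 = 0.9909

0.9909 bits


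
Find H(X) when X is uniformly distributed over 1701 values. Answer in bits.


H = log2(n) = log2(1701) = 10.7322

10.7322 bits


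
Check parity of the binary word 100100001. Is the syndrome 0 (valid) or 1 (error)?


Syndrome = XOR of all bits = 1 XOR 0 XOR 0 XOR 1 XOR 0 XOR 0 XOR 0 XOR 0 XOR 1 = 1

1


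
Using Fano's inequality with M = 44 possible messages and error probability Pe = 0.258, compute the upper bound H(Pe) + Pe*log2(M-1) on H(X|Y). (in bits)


H(Pe) = -Pe*log2(Pe) - (1-Pe)*log2(1-Pe) = -0.258*log2(0.258) - 0.742*log2(0.742) = 0.504276 + 0.319438 = 0.8237. Pe*log2(M-1) = 0.258*log2(43) = 1.399976. Bound = H(Pe) + Pe*log2(M-1) = 0.504276 + 0.319438 + 1.399976 = 2.2237

2.2237 bits


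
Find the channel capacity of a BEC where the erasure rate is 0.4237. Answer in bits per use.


C = 1 - epsilon = 1 - 0.4237 = 0.5763

0.5763 bits


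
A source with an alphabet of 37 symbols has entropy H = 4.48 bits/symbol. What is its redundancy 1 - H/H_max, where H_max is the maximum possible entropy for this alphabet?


H_max = log2(K) = log2(37) = 5.2095 bits/symbol. Redundancy = 1 - H/H_max = 1 - 4.48/5.2095 = 1 - 0.86 = 0.14

0.14


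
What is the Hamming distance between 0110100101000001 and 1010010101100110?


Count differing positions: ^ ^ . . ^ ^ . . . . ^ . . ^ ^ ^ = 8 differences

8


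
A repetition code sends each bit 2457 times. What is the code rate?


Rate = k/n = 1/2457

1/2457


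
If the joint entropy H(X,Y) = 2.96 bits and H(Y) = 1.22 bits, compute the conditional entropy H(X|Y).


H(X|Y) = H(X,Y) - H(Y) = 2.96 - 1.22 = 1.74

1.74 bits


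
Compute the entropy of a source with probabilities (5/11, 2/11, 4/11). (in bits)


H = -sum(p_i * log2(p_i)). Terms: -(5/11)*log2(5/11) = 0.517047; -(2/11)*log2(2/11) = 0.447169; -(4/11)*log2(4/11) = 0.530702. H = 0.517047 + 0.447169 + 0.530702 = 1.4949

1.4949 bits


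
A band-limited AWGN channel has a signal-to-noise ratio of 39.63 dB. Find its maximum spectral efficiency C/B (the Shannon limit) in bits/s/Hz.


SNR_linear = 10^(39.63/10) = 9183.326; C/B = log2(1 + SNR_linear) = log2(1 + 9183.326) = 13.165

13.165 bits/s/Hz


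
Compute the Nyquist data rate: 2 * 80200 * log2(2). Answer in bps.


Rate = 2 * B * log2(M) = 2 * 80200 * 1.0 = 160400.0

160400.0 bps


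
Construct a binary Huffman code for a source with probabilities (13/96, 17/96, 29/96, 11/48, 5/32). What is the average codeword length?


Huffman construction (repeatedly merge the two least-probable nodes; each merge adds 1 bit to every symbol beneath it): 13/96 + 5/32 = 7/24; 17/96 + 11/48 = 13/32; 7/24 + 29/96 = 19/32; 13/32 + 19/32 = 1. Resulting codeword lengths (in the order the probabilities were given): (3, 2, 2, 2, 3). L_avg = sum(p_i * l_i) = 13/96*3 + 17/96*2 + 29/96*2 + 11/48*2 + 5/32*3 = 55/24 = 2.2917

2.2917 bits


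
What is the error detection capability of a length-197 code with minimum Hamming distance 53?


Detection capability = d_min - 1 = 53 - 1 = 52

52 errors


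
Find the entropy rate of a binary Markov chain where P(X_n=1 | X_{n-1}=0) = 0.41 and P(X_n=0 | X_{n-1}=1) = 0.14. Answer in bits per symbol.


Stationary distribution: pi_0 = p10/(p01+p10) = 0.2545, pi_1 = 0.7455. Entropy rate H' = pi_0*H(p01) + pi_1*H(p10) = 0.2545*0.9765 + 0.7455*0.5842 = 0.6841

0.6841 bits/symbol


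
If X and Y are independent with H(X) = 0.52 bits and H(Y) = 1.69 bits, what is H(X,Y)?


For independent variables, H(X,Y) = H(X) + H(Y) = 0.52 + 1.69 = 2.21

2.21 bits


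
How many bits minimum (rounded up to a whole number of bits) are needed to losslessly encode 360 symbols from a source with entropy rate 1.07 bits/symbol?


Minimum bits >= n * H = 360 * 1.07 = 385.2, rounded up to a whole number of bits = 386

386 bits


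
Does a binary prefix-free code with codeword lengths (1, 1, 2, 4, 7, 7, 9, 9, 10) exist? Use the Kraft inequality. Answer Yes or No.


Kraft sum = sum(2^(-l_i)) = 1.333, need <= 1. Result: violated (a binary prefix-free code with these lengths cannot exist)

No


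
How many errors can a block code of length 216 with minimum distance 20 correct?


Correction capability = floor((d-1)/2) = floor((20-1)/2) = 9

9 errors


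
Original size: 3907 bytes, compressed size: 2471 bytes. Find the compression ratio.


Ratio = original / compressed = 3907 / 2471 = 1.5811

1.5811


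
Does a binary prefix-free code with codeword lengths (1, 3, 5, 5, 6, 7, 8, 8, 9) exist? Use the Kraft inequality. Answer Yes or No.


Kraft sum = sum(2^(-l_i)) = 0.7207, need <= 1. Result: satisfied (a binary prefix-free code with these lengths exists)

Yes


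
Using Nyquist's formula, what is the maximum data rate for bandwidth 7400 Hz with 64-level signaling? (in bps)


Rate = 2 * B * log2(M) = 2 * 7400 * 6.0 = 88800.0

88800.0 bps


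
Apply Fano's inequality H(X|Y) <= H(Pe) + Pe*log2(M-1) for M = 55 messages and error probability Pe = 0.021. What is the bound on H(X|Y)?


H(Pe) = -Pe*log2(Pe) - (1-Pe)*log2(1-Pe) = -0.021*log2(0.021) - 0.979*log2(0.979) = 0.117043 + 0.029976 = 0.147. Pe*log2(M-1) = 0.021*log2(54) = 0.120853. Bound = H(Pe) + Pe*log2(M-1) = 0.117043 + 0.029976 + 0.120853 = 0.2679

0.2679 bits


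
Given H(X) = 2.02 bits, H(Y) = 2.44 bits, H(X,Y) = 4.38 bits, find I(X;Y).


I(X;Y) = H(X) + H(Y) - H(X,Y) = 2.02 + 2.44 - 4.38 = 0.08

0.08 bits


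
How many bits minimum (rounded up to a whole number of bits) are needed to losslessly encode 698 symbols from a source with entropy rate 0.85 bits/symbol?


Minimum bits >= n * H = 698 * 0.85 = 593.3, rounded up to a whole number of bits = 594

594 bits


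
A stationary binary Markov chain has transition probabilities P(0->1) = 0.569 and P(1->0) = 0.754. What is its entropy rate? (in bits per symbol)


Stationary distribution: pi_0 = p10/(p01+p10) = 0.5699, pi_1 = 0.4301. Entropy rate H' = pi_0*H(p01) + pi_1*H(p10) = 0.5699*0.9862 + 0.4301*0.8049 = 0.9082

0.9082 bits/symbol


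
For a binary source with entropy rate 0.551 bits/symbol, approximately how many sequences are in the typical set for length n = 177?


log2|A_typical| = nH = 177 * 0.551 = 97.527, so |A_typical| ~ 2^97.527 = 2.283e+29

2.283e+29


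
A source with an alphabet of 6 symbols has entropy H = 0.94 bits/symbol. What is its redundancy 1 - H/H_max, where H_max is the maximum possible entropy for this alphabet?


H_max = log2(K) = log2(6) = 2.585 bits/symbol. Redundancy = 1 - H/H_max = 1 - 0.94/2.585 = 1 - 0.3636 = 0.6364

0.6364


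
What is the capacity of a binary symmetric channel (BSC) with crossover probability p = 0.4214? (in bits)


H(p) = -p*log2(p) - (1-p)*log2(1-p) = -0.4214*log2(0.4214) - 0.5786*log2(0.5786) = 0.525375 + 0.456725 = 0.9821. C = 1 - H(p) = 1 - 0.9821 = 0.0179

0.0179 bits


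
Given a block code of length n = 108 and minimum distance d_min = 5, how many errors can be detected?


Detection capability = d_min - 1 = 5 - 1 = 4

4 errors


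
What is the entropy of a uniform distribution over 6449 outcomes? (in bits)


H = log2(n) = log2(6449) = 12.6549

12.6549 bits


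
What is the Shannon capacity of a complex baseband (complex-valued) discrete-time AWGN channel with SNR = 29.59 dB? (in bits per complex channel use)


SNR_linear = 10^(29.59/10) = 909.9133; C = log2(1 + SNR_linear) = log2(1 + 909.9133) = 9.8312

9.8312 bits/channel use


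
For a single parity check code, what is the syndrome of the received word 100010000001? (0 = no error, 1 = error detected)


Syndrome = XOR of all bits = 1 XOR 0 XOR 0 XOR 0 XOR 1 XOR 0 XOR 0 XOR 0 XOR 0 XOR 0 XOR 0 XOR 1 = 1

1


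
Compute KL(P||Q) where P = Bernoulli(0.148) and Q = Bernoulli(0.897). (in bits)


KL = p*log2(p/q) + (1-p)*log2((1-p)/(1-q)) = 0.148*log2(0.148/0.897) + 0.852*log2(0.852/0.103) = 2.2123

2.2123 bits


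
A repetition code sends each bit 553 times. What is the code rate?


Rate = k/n = 1/553

1/553


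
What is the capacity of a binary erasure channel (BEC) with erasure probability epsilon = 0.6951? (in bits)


C = 1 - epsilon = 1 - 0.6951 = 0.3049

0.3049 bits


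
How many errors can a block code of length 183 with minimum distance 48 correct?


Correction capability = floor((d-1)/2) = floor((48-1)/2) = 23

23 errors


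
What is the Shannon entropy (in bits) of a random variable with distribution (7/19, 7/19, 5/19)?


H = -sum(p_i * log2(p_i)). Terms: -(7/19)*log2(7/19) = 0.530737; -(7/19)*log2(7/19) = 0.530737; -(5/19)*log2(5/19) = 0.506842. H = 0.530737 + 0.530737 + 0.506842 = 1.5683

1.5683 bits


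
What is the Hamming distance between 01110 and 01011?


Count differing positions: . . ^ . ^ = 2 differences

2


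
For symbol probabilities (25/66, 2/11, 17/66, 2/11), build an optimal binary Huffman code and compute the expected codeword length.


Huffman construction (repeatedly merge the two least-probable nodes; each merge adds 1 bit to every symbol beneath it): 2/11 + 2/11 = 4/11; 17/66 + 4/11 = 41/66; 25/66 + 41/66 = 1. Resulting codeword lengths (in the order the probabilities were given): (1, 3, 2, 3). L_avg = sum(p_i * l_i) = 25/66*1 + 2/11*3 + 17/66*2 + 2/11*3 = 131/66 = 1.9848

1.9848 bits


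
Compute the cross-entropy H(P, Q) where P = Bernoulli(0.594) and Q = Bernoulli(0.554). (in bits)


H(P,Q) = -p*log2(q) - (1-p)*log2(1-q). -0.594*log2(0.554) = 0.506113; -0.406*log2(0.446) = 0.472943. H(P,Q) = 0.506113 + 0.472943 = 0.9791

0.9791 bits


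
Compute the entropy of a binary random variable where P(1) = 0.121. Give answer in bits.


H = -p*log2(p) - (1-p)*log2(1-p). -0.121*log2(0.121) = 0.368677; -0.879*log2(0.879) = 0.163551. H = 0.368677 + 0.163551 = 0.5322

0.5322 bits


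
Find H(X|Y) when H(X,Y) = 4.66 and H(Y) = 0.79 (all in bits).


H(X|Y) = H(X,Y) - H(Y) = 4.66 - 0.79 = 3.87

3.87 bits


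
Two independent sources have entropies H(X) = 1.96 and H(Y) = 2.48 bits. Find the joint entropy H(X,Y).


For independent variables, H(X,Y) = H(X) + H(Y) = 1.96 + 2.48 = 4.44

4.44 bits


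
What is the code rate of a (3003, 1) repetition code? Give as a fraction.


Rate = k/n = 1/3003

1/3003


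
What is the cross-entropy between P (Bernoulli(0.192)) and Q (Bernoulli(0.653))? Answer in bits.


H(P,Q) = -p*log2(q) - (1-p)*log2(1-q). -0.192*log2(0.653) = 0.118050; -0.808*log2(0.347) = 1.233810. H(P,Q) = 0.118050 + 1.233810 = 1.3519

1.3519 bits


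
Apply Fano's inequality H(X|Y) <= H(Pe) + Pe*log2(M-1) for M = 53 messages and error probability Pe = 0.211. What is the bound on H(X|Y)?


H(Pe) = -Pe*log2(Pe) - (1-Pe)*log2(1-Pe) = -0.211*log2(0.211) - 0.789*log2(0.789) = 0.473629 + 0.269761 = 0.7434. Pe*log2(M-1) = 0.211*log2(52) = 1.202793. Bound = H(Pe) + Pe*log2(M-1) = 0.473629 + 0.269761 + 1.202793 = 1.9462

1.9462 bits


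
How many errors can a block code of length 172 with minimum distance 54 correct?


Correction capability = floor((d-1)/2) = floor((54-1)/2) = 26

26 errors


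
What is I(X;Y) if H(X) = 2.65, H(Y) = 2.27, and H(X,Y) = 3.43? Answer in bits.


I(X;Y) = H(X) + H(Y) - H(X,Y) = 2.65 + 2.27 - 3.43 = 1.49

1.49 bits


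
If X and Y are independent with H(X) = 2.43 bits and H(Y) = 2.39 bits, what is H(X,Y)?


For independent variables, H(X,Y) = H(X) + H(Y) = 2.43 + 2.39 = 4.82

4.82 bits


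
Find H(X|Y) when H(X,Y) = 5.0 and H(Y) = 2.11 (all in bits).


H(X|Y) = H(X,Y) - H(Y) = 5.0 - 2.11 = 2.89

2.89 bits


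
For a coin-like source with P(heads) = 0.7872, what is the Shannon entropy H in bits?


H = -p*log2(p) - (1-p)*log2(1-p). -0.7872*log2(0.7872) = 0.271740; -0.2128*log2(0.2128) = 0.475061. H = 0.271740 + 0.475061 = 0.7468

0.7468 bits


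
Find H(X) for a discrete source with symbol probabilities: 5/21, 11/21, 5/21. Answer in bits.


H = -sum(p_i * log2(p_i)). Terms: -(5/21)*log2(5/21) = 0.492950; -(11/21)*log2(11/21) = 0.488654; -(5/21)*log2(5/21) = 0.492950. H = 0.492950 + 0.488654 + 0.492950 = 1.4746

1.4746 bits


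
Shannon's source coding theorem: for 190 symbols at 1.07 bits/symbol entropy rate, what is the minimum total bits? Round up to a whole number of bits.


Minimum bits >= n * H = 190 * 1.07 = 203.3, rounded up to a whole number of bits = 204

204 bits


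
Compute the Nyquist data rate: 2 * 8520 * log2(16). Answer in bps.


Rate = 2 * B * log2(M) = 2 * 8520 * 4.0 = 68160.0

68160.0 bps


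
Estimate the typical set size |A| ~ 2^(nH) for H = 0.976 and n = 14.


log2|A_typical| = nH = 14 * 0.976 = 13.664, so |A_typical| ~ 2^13.664 = 1.298e+04

1.298e+04


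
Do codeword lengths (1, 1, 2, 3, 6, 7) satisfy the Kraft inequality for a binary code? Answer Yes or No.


Kraft sum = sum(2^(-l_i)) = 1.3984, need <= 1. Result: violated (a binary prefix-free code with these lengths cannot exist)

No


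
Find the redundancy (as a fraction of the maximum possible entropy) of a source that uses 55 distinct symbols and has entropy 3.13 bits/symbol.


H_max = log2(K) = log2(55) = 5.7814 bits/symbol. Redundancy = 1 - H/H_max = 1 - 3.13/5.7814 = 1 - 0.5414 = 0.4586

0.4586


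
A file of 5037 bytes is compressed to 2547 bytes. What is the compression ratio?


Ratio = original / compressed = 5037 / 2547 = 1.9776

1.9776


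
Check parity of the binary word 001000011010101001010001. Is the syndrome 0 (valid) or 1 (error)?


Syndrome = XOR of all bits = 0 XOR 0 XOR 1 XOR 0 XOR 0 XOR 0 XOR 0 XOR 1 XOR 1 XOR 0 XOR 1 XOR 0 XOR 1 XOR 0 XOR 1 XOR 0 XOR 0 XOR 1 XOR 0 XOR 1 XOR 0 XOR 0 XOR 0 XOR 1 = 1

1


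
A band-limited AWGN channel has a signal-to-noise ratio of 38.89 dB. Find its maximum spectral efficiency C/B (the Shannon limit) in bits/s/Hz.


SNR_linear = 10^(38.89/10) = 7744.618; C/B = log2(1 + SNR_linear) = log2(1 + 7744.618) = 12.9192

12.9192 bits/s/Hz


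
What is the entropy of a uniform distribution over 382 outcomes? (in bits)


H = log2(n) = log2(382) = 8.5774

8.5774 bits


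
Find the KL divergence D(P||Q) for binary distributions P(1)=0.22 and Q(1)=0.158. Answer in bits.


KL = p*log2(p/q) + (1-p)*log2((1-p)/(1-q)) = 0.22*log2(0.22/0.158) + 0.78*log2(0.78/0.842) = 0.019

0.019 bits


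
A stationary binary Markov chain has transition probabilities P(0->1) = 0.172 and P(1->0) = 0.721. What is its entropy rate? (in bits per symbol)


Stationary distribution: pi_0 = p10/(p01+p10) = 0.8074, pi_1 = 0.1926. Entropy rate H' = pi_0*H(p01) + pi_1*H(p10) = 0.8074*0.6623 + 0.1926*0.8541 = 0.6992

0.6992 bits/symbol


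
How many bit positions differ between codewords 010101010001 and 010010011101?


Count differing positions: . . . ^ ^ ^ . . ^ ^ . . = 5 differences

5


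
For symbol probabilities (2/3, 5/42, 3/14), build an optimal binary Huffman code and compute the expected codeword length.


Huffman construction (repeatedly merge the two least-probable nodes; each merge adds 1 bit to every symbol beneath it): 5/42 + 3/14 = 1/3; 1/3 + 2/3 = 1. Resulting codeword lengths (in the order the probabilities were given): (1, 2, 2). L_avg = sum(p_i * l_i) = 2/3*1 + 5/42*2 + 3/14*2 = 4/3 = 1.3333

1.3333 bits


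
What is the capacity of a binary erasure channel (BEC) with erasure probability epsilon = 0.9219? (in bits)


C = 1 - epsilon = 1 - 0.9219 = 0.0781

0.0781 bits


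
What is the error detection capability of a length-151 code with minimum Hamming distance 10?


Detection capability = d_min - 1 = 10 - 1 = 9

9 errors


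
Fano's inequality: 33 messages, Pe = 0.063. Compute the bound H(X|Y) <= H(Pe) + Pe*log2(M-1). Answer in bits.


H(Pe) = -Pe*log2(Pe) - (1-Pe)*log2(1-Pe) = -0.063*log2(0.063) - 0.937*log2(0.937) = 0.251276 + 0.087965 = 0.3392. Pe*log2(M-1) = 0.063*log2(32) = 0.315000. Bound = H(Pe) + Pe*log2(M-1) = 0.251276 + 0.087965 + 0.315000 = 0.6542

0.6542 bits


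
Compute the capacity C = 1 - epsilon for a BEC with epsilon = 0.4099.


C = 1 - epsilon = 1 - 0.4099 = 0.5901

0.5901 bits


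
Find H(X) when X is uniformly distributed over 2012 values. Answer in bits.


H = log2(n) = log2(2012) = 10.9744

10.9744 bits


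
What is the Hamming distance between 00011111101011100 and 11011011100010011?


Count differing positions: ^ ^ . . . ^ . . . . ^ . . ^ ^ ^ ^ = 8 differences

8


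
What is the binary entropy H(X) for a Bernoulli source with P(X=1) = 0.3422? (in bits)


H = -p*log2(p) - (1-p)*log2(1-p). -0.3422*log2(0.3422) = 0.529414; -0.6578*log2(0.6578) = 0.397495. H = 0.529414 + 0.397495 = 0.9269

0.9269 bits


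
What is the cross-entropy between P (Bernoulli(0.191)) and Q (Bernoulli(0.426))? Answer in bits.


H(P,Q) = -p*log2(q) - (1-p)*log2(1-q). -0.191*log2(0.426) = 0.235135; -0.809*log2(0.574) = 0.647910. H(P,Q) = 0.235135 + 0.647910 = 0.883

0.883 bits


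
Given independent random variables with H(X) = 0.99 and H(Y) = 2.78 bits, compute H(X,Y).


For independent variables, H(X,Y) = H(X) + H(Y) = 0.99 + 2.78 = 3.77

3.77 bits


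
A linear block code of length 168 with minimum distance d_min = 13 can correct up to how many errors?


Correction capability = floor((d-1)/2) = floor((13-1)/2) = 6

6 errors


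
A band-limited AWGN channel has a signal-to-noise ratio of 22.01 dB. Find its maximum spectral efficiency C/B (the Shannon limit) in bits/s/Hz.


SNR_linear = 10^(22.01/10) = 158.8547; C/B = log2(1 + SNR_linear) = log2(1 + 158.8547) = 7.3206

7.3206 bits/s/Hz


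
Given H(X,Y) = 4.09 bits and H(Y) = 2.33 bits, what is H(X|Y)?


H(X|Y) = H(X,Y) - H(Y) = 4.09 - 2.33 = 1.76

1.76 bits


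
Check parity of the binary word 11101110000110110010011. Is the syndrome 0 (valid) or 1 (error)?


Syndrome = XOR of all bits = 1 XOR 1 XOR 1 XOR 0 XOR 1 XOR 1 XOR 1 XOR 0 XOR 0 XOR 0 XOR 0 XOR 1 XOR 1 XOR 0 XOR 1 XOR 1 XOR 0 XOR 0 XOR 1 XOR 0 XOR 0 XOR 1 XOR 1 = 1

1


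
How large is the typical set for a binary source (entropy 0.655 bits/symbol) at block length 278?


log2|A_typical| = nH = 278 * 0.655 = 182.09, so |A_typical| ~ 2^182.09 = 6.525e+54

6.525e+54


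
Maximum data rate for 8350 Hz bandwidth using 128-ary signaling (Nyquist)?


Rate = 2 * B * log2(M) = 2 * 8350 * 7.0 = 116900.0

116900.0 bps


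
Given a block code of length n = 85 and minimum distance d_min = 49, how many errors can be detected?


Detection capability = d_min - 1 = 49 - 1 = 48

48 errors


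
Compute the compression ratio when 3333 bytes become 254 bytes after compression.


Ratio = original / compressed = 3333 / 254 = 13.122

13.122


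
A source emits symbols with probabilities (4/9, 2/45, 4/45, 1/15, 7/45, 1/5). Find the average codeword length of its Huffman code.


Huffman construction (repeatedly merge the two least-probable nodes; each merge adds 1 bit to every symbol beneath it): 2/45 + 1/15 = 1/9; 4/45 + 1/9 = 1/5; 7/45 + 1/5 = 16/45; 1/5 + 16/45 = 5/9; 4/9 + 5/9 = 1. Resulting codeword lengths (in the order the probabilities were given): (1, 4, 3, 4, 3, 3). L_avg = sum(p_i * l_i) = 4/9*1 + 2/45*4 + 4/45*3 + 1/15*4 + 7/45*3 + 1/5*3 = 20/9 = 2.2222

2.2222 bits


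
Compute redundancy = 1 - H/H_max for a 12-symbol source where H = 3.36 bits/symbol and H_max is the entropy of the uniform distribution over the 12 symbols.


H_max = log2(K) = log2(12) = 3.585 bits/symbol. Redundancy = 1 - H/H_max = 1 - 3.36/3.585 = 1 - 0.9372 = 0.0628

0.0628


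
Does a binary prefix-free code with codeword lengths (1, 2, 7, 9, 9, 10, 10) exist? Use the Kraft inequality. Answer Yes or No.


Kraft sum = sum(2^(-l_i)) = 0.7637, need <= 1. Result: satisfied (a binary prefix-free code with these lengths exists)

Yes


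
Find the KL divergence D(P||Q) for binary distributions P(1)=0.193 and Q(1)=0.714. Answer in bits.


KL = p*log2(p/q) + (1-p)*log2((1-p)/(1-q)) = 0.193*log2(0.193/0.714) + 0.807*log2(0.807/0.286) = 0.8435

0.8435 bits


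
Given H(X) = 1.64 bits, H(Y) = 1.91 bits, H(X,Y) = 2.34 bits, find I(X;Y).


I(X;Y) = H(X) + H(Y) - H(X,Y) = 1.64 + 1.91 - 2.34 = 1.21

1.21 bits


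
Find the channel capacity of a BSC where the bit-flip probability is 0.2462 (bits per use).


H(p) = -p*log2(p) - (1-p)*log2(1-p) = -0.2462*log2(0.2462) - 0.7538*log2(0.7538) = 0.497840 + 0.307359 = 0.8052. C = 1 - H(p) = 1 - 0.8052 = 0.1948

0.1948 bits


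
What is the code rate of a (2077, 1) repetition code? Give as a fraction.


Rate = k/n = 1/2077

1/2077


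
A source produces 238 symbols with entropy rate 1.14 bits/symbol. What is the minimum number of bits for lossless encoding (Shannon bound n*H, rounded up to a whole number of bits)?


Minimum bits >= n * H = 238 * 1.14 = 271.32, rounded up to a whole number of bits = 272

272 bits


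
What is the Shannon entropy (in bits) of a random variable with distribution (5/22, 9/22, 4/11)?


H = -sum(p_i * log2(p_i)). Terms: -(5/22)*log2(5/22) = 0.485796; -(9/22)*log2(9/22) = 0.527525; -(4/11)*log2(4/11) = 0.530702. H = 0.485796 + 0.527525 + 0.530702 = 1.544

1.544 bits


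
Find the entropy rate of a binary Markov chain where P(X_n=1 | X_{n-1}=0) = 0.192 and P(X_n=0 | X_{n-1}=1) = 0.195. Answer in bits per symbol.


Stationary distribution: pi_0 = p10/(p01+p10) = 0.5039, pi_1 = 0.4961. Entropy rate H' = pi_0*H(p01) + pi_1*H(p10) = 0.5039*0.7056 + 0.4961*0.7118 = 0.7087

0.7087 bits/symbol


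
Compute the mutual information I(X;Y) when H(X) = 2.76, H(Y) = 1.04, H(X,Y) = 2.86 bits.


I(X;Y) = H(X) + H(Y) - H(X,Y) = 2.76 + 1.04 - 2.86 = 0.94

0.94 bits


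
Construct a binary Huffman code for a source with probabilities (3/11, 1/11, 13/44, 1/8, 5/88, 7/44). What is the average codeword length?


Huffman construction (repeatedly merge the two least-probable nodes; each merge adds 1 bit to every symbol beneath it): 5/88 + 1/11 = 13/88; 1/8 + 13/88 = 3/11; 7/44 + 3/11 = 19/44; 3/11 + 13/44 = 25/44; 19/44 + 25/44 = 1. Resulting codeword lengths (in the order the probabilities were given): (2, 4, 2, 3, 4, 2). L_avg = sum(p_i * l_i) = 3/11*2 + 1/11*4 + 13/44*2 + 1/8*3 + 5/88*4 + 7/44*2 = 213/88 = 2.4205

2.4205 bits


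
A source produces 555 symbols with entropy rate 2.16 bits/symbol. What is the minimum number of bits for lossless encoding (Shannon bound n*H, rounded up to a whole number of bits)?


Minimum bits >= n * H = 555 * 2.16 = 1198.8, rounded up to a whole number of bits = 1199

1199 bits


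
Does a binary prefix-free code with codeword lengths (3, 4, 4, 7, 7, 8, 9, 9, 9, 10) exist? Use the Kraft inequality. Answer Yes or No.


Kraft sum = sum(2^(-l_i)) = 0.2764, need <= 1. Result: satisfied (a binary prefix-free code with these lengths exists)

Yes


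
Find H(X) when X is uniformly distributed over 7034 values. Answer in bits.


H = log2(n) = log2(7034) = 12.7801

12.7801 bits


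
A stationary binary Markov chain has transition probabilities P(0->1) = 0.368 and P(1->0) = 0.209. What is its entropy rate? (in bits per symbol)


Stationary distribution: pi_0 = p10/(p01+p10) = 0.3622, pi_1 = 0.6378. Entropy rate H' = pi_0*H(p01) + pi_1*H(p10) = 0.3622*0.9491 + 0.6378*0.7396 = 0.8155

0.8155 bits/symbol


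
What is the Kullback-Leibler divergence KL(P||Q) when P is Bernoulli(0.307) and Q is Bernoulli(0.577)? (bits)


KL = p*log2(p/q) + (1-p)*log2((1-p)/(1-q)) = 0.307*log2(0.307/0.577) + 0.693*log2(0.693/0.423) = 0.2141

0.2141 bits


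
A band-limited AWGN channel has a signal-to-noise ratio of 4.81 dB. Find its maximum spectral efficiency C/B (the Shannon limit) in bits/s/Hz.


SNR_linear = 10^(4.81/10) = 3.0269; C/B = log2(1 + SNR_linear) = log2(1 + 3.0269) = 2.0097

2.0097 bits/s/Hz


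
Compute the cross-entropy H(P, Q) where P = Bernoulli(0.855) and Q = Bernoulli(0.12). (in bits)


H(P,Q) = -p*log2(q) - (1-p)*log2(1-q). -0.855*log2(0.12) = 2.615354; -0.145*log2(0.88) = 0.026742. H(P,Q) = 2.615354 + 0.026742 = 2.6421

2.6421 bits


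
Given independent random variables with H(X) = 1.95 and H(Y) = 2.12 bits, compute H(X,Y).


For independent variables, H(X,Y) = H(X) + H(Y) = 1.95 + 2.12 = 4.07

4.07 bits
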